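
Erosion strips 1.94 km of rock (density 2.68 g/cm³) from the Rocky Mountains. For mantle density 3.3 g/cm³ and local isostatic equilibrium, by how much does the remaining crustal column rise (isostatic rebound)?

Unloading: uplift u = e ρ_c/ρ_m = 1.94 km × 2.68/3.3 = 1.58 km.

1.58 km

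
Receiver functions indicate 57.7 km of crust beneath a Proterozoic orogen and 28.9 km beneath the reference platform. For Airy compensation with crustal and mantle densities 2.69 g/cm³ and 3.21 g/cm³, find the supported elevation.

4.67 km

Excess crust Δ = 57.7 km − 28.9 km = 28.8 km, split between elevation h and root r with h + r = Δ.
Airy balance ρ_c h = (ρ_m − ρ_c) r gives r = h ρ_c/(ρ_m − ρ_c), so h (1 + ρ_c/(ρ_m − ρ_c)) = Δ, i.e. h = Δ (ρ_m − ρ_c)/ρ_m.
h = 28.8 km × 0.52/3.21 = 4.67 km.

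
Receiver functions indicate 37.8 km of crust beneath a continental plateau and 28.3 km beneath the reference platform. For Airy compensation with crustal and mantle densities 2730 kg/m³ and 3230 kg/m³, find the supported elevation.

1.47 km

Excess crust Δ = 37.8 km − 28.3 km = 9.5 km, split between elevation h and root r with h + r = Δ.
Airy balance ρ_c h = (ρ_m − ρ_c) r gives r = h ρ_c/(ρ_m − ρ_c), so h (1 + ρ_c/(ρ_m − ρ_c)) = Δ, i.e. h = Δ (ρ_m − ρ_c)/ρ_m.
h = 9.5 km × 500/3230 = 1.47 km.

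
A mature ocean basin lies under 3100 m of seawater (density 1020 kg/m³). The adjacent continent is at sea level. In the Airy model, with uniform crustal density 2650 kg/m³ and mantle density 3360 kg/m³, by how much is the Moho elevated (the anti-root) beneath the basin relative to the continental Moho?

In Airy isostatic equilibrium: replacing crust with seawater at the top is compensated by replacing crust with mantle at the base: d (ρ_c − ρ_w) = a (ρ_m − ρ_c).
a = d (ρ_c − ρ_w)/(ρ_m − ρ_c) = 3100 m × 1630/710 = 7120 m.

7120 m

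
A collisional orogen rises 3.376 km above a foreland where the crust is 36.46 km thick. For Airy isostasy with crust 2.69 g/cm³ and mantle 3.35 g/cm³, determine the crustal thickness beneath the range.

Root depth r = h ρ_c / (ρ_m − ρ_c) = 3.376 km × 2.69 / 0.66 = 13.76 km.
Total thickness = T + h + r = 36.46 km + 3.376 km + 13.76 km = 53.6 km.

53.6 km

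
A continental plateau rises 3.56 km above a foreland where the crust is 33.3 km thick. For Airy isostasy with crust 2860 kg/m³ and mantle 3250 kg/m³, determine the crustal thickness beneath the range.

Root depth r = h ρ_c / (ρ_m − ρ_c) = 3.56 km × 2860 / 390 = 26.11 km.
Total thickness = T + h + r = 33.3 km + 3.56 km + 26.11 km = 63 km.

63 km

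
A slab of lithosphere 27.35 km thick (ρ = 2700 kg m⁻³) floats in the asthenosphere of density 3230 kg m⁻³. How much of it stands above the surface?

4.49 km

Floating equilibrium: submerged depth d = t ρ_obj/ρ_fluid = 27.35 km × 2700/3230 = 22.86 km.
Freeboard = t − d = 27.35 km − 22.86 km = 4.49 km.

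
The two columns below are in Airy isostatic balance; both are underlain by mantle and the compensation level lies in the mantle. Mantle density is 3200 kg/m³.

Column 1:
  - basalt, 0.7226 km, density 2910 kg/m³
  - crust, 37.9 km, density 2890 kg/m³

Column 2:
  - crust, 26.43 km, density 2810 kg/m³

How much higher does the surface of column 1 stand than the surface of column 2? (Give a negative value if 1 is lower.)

0.516 km

For any compensation level in the mantle, the mantle terms cancel and isostasy reduces to e = (Σt_1 − Σt_2) − (Σ(ρt)_1 − Σ(ρt)_2) / ρ_m.
Σt_1 = 38.6226 km; Σt_2 = 26.43 km; Σ(ρt)_1 = 111633.766; Σ(ρt)_2 = 74268.3 (in km·kg/m³).
e = (38.6226 − 26.43) − (111633.766 − 74268.3) / 3200 = 0.516 km.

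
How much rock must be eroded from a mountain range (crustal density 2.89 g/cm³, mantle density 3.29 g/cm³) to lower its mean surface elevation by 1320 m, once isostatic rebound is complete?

10900 m

Net drop Δ = e − u = e − e ρ_c/ρ_m = e (ρ_m − ρ_c)/ρ_m.
e = Δ ρ_m/(ρ_m − ρ_c) = 1320 m × 3.29/0.4 = 10900 m.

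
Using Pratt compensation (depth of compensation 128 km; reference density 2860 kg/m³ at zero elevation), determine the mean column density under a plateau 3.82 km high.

Pratt balance: ρ_ref D = ρ (D + h).
ρ = ρ_ref D/(D + h) = 2860 × 128 km/(128 km + 3.82 km) = 2780 kg/m³.

2780 kg/m³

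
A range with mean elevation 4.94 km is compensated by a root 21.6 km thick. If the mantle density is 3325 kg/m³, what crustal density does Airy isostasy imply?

2710 kg/m³

ρ_c h = (ρ_m − ρ_c) r → ρ_c (h + r) = ρ_m r → ρ_c = ρ_m r / (h + r).
ρ_c = 3325 × 21.6 km / (4.94 km + 21.6 km) = 2710 kg/m³.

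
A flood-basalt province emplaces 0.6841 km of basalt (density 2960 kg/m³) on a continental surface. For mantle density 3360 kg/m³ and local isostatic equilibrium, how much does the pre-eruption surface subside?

Subaerial loading: s = t ρ_load / ρ_m.
s = 0.6841 km × 2960/3360 = 0.603 km.

0.603 km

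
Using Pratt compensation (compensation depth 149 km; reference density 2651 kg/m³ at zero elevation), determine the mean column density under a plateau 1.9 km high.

Pratt balance: ρ_ref D = ρ (D + h).
ρ = ρ_ref D/(D + h) = 2651 × 149 km/(149 km + 1.9 km) = 2620 kg/m³.

2620 kg/m³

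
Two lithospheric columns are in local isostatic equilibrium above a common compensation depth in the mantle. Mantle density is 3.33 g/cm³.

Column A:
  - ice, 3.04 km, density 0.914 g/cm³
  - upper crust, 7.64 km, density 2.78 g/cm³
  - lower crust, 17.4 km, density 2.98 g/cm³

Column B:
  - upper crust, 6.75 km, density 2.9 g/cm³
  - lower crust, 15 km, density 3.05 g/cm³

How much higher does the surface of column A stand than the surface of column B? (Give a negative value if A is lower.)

3.16 km

For any compensation level in the mantle, the mantle terms cancel and isostasy reduces to e = (Σt_A − Σt_B) − (Σ(ρt)_A − Σ(ρt)_B) / ρ_m.
Σt_A = 28.08 km; Σt_B = 21.75 km; Σ(ρt)_A = 75.86976; Σ(ρt)_B = 65.325 (in km·g/cm³).
e = (28.08 − 21.75) − (75.86976 − 65.325) / 3.33 = 3.16 km.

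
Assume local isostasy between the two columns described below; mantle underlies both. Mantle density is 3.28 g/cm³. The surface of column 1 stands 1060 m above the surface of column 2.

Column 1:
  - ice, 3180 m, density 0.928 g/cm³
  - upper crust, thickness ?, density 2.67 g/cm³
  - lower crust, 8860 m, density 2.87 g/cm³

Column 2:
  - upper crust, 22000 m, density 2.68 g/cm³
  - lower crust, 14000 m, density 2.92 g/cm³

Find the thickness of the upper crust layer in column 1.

17400 m

Take the compensation level at the base of the deeper column (depth z_c below the surface of column 1) and equate Σ ρ_i t_i down to z_c; mantle fills any gap and the z_c terms cancel.
Column 1: 3180×0.928 + x×2.67 + 8860×2.87 + (z_c − 12040 − x)×3.28
Column 2: 1060×0 + 22000×2.68 + 14000×2.92 + (z_c − 1060 − 36000)×3.28
The z_c×3.28 term appears on both sides and cancels. Collect the known terms of each column as K = Σ(ρt)_known − 3.28 × (depth of known layers): K_1 = 28379.24 − 3.28×12040 = −11111.96; K_2 = 99840 − 3.28×(1060 + 36000) = −21716.8.
Balance: K_1 − x×(3.28 − 2.67) = K_2, so x = (K_1 − K_2)/(3.28 − 2.67) = 10604.8/0.61 = 17400 m.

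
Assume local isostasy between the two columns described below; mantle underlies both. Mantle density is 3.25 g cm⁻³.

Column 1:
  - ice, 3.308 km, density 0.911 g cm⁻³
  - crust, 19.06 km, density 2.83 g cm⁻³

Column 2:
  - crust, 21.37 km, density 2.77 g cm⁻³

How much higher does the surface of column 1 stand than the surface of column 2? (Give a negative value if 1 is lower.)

1.69 km

For any compensation level in the mantle, the mantle terms cancel and isostasy reduces to e = (Σt_1 − Σt_2) − (Σ(ρt)_1 − Σ(ρt)_2) / ρ_m.
Σt_1 = 22.368 km; Σt_2 = 21.37 km; Σ(ρt)_1 = 56.953388; Σ(ρt)_2 = 59.1949 (in km·g cm⁻³).
e = (22.368 − 21.37) − (56.953388 − 59.1949) / 3.25 = 1.69 km.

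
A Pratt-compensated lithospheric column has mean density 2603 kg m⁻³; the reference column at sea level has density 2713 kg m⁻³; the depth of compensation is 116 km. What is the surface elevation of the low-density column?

4.9 km

ρ_ref D = ρ (D + h) → h = D (ρ_ref − ρ)/ρ.
h = 116 km × (2713 − 2603)/2603 = 4.9 km.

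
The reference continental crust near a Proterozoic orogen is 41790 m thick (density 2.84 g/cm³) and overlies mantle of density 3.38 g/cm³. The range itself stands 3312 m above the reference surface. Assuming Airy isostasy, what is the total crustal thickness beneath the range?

Root depth r = h ρ_c / (ρ_m − ρ_c) = 3312 m × 2.84 / 0.54 = 17420 m.
Total thickness = T + h + r = 41790 m + 3312 m + 17420 m = 62500 m.

62500 m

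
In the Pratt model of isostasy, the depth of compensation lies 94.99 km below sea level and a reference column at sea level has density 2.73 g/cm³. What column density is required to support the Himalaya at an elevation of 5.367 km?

Pratt balance: ρ_ref D = ρ (D + h).
ρ = ρ_ref D/(D + h) = 2.73 × 94.99 km/(94.99 km + 5.367 km) = 2.58 g/cm³.

2.58 g/cm³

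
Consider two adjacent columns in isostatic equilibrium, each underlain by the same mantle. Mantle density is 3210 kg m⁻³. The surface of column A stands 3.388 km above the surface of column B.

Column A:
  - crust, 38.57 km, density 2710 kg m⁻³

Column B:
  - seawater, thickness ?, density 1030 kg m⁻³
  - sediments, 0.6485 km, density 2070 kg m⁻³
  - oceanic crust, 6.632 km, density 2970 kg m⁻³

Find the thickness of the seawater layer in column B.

2.79 km

Take the compensation level at the base of the deeper column (depth z_c below the surface of column A) and equate Σ ρ_i t_i down to z_c; mantle fills any gap and the z_c terms cancel.
Column A: 38.57×2710 + (z_c − 38.57)×3210
Column B: 3.388×0 + x×1030 + 0.6485×2070 + 6.632×2970 + (z_c − 3.388 − 7.2805 − x)×3210
The z_c×3210 term appears on both sides and cancels. Collect the known terms of each column as K = Σ(ρt)_known − 3210 × (depth of known layers): K_A = 104524.7 − 3210×38.57 = −19285; K_B = 21039.435 − 3210×(3.388 + 7.2805) = −13206.45.
Balance: K_A = K_B − x×(3210 − 1030), so x = (K_B − K_A)/(3210 − 1030) = 6078.55/2180 = 2.79 km.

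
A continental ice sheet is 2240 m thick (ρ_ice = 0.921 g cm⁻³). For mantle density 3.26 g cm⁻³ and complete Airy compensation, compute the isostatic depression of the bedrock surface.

Isostatic balance requires: the ice load ρ_ice t is balanced by mantle displaced below, ρ_m s.
s = t ρ_ice / ρ_m = 2240 m × 0.921/3.26 = 633 m.

633 m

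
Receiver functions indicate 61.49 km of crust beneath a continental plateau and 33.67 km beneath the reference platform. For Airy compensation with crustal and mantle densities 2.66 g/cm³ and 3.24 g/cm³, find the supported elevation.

4.98 km

Excess crust Δ = 61.49 km − 33.67 km = 27.82 km, split between elevation h and root r with h + r = Δ.
Airy balance ρ_c h = (ρ_m − ρ_c) r gives r = h ρ_c/(ρ_m − ρ_c), so h (1 + ρ_c/(ρ_m − ρ_c)) = Δ, i.e. h = Δ (ρ_m − ρ_c)/ρ_m.
h = 27.82 km × 0.58/3.24 = 4.98 km.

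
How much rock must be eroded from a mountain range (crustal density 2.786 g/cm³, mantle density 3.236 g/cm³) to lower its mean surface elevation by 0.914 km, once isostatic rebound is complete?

Net drop Δ = e − u = e − e ρ_c/ρ_m = e (ρ_m − ρ_c)/ρ_m.
e = Δ ρ_m/(ρ_m − ρ_c) = 0.914 km × 3.236/0.45 = 6.57 km.

6.57 km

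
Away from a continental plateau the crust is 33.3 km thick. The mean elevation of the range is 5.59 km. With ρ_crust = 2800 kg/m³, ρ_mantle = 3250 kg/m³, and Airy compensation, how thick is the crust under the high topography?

Root depth r = h ρ_c / (ρ_m − ρ_c) = 5.59 km × 2800 / 450 = 34.78 km.
Total thickness = T + h + r = 33.3 km + 5.59 km + 34.78 km = 73.7 km.

73.7 km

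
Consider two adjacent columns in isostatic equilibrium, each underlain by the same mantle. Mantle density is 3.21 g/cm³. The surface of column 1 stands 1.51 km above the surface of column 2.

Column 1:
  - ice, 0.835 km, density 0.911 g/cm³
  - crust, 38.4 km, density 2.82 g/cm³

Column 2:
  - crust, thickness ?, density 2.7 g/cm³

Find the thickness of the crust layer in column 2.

Take the compensation level at the base of the deeper column (depth z_c below the surface of column 1) and equate Σ ρ_i t_i down to z_c; mantle fills any gap and the z_c terms cancel.
Column 1: 0.835×0.911 + 38.4×2.82 + (z_c − 39.235)×3.21
Column 2: 1.51×0 + x×2.7 + (z_c − 1.51 − 0 − x)×3.21
The z_c×3.21 term appears on both sides and cancels. Collect the known terms of each column as K = Σ(ρt)_known − 3.21 × (depth of known layers): K_1 = 109.048685 − 3.21×39.235 = −16.895665; K_2 = 0 − 3.21×(1.51 + 0) = −4.8471.
Balance: K_1 = K_2 − x×(3.21 − 2.7), so x = (K_2 − K_1)/(3.21 − 2.7) = 12.0486/0.51 = 23.6 km.

23.6 km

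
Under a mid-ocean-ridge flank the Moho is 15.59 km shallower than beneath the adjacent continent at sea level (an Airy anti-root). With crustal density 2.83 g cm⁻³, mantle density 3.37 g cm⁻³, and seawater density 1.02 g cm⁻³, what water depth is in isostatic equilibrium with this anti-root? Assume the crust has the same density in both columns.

Replacing a thickness d of crust by seawater at the top must be balanced by replacing crust with mantle at the base: d (ρ_c − ρ_w) = a (ρ_m − ρ_c).
d = a (ρ_m − ρ_c)/(ρ_c − ρ_w) = 15.59 km × 0.54/1.81 = 4.65 km.

4.65 km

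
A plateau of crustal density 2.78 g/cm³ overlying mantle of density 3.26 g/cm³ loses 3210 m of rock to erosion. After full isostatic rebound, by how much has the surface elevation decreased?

473 m

Rebound u = e ρ_c/ρ_m = 3210 m × 2.78/3.26 = 2737 m.
Net surface drop = e − u = 3210 m − 2737 m = e (ρ_m − ρ_c)/ρ_m = 473 m.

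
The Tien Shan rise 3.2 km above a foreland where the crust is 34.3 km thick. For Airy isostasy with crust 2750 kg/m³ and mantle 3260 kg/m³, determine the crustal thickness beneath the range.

54.8 km

Root depth r = h ρ_c / (ρ_m − ρ_c) = 3.2 km × 2750 / 510 = 17.25 km.
Total thickness = T + h + r = 34.3 km + 3.2 km + 17.25 km = 54.8 km.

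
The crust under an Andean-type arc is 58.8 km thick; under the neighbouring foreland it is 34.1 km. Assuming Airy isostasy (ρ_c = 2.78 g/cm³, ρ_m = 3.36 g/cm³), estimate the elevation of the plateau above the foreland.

4.26 km

Excess crust Δ = 58.8 km − 34.1 km = 24.7 km, split between elevation h and root r with h + r = Δ.
Airy balance ρ_c h = (ρ_m − ρ_c) r gives r = h ρ_c/(ρ_m − ρ_c), so h (1 + ρ_c/(ρ_m − ρ_c)) = Δ, i.e. h = Δ (ρ_m − ρ_c)/ρ_m.
h = 24.7 km × 0.58/3.36 = 4.26 km.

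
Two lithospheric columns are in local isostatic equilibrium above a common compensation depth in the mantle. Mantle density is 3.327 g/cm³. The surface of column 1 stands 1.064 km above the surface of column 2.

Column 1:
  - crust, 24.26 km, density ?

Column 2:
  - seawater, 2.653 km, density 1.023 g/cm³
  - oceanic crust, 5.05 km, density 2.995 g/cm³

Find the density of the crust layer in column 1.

2.86 g/cm³

Take the compensation level at the base of the deeper column (depth z_c below the surface of column 1) and equate Σ ρ_i t_i down to z_c; mantle fills any gap and the z_c terms cancel.
Column 1: 24.26×ρ + (z_c − 24.26)×3.327
Column 2: 1.064×0 + 2.653×1.023 + 5.05×2.995 + (z_c − 1.064 − 7.703)×3.327
The z_c×3.327 term appears on both sides and cancels. Collect the known terms of each column as K = Σ(ρt)_known − 3.327 × (depth of known layers): K_1 = 0 − 3.327×24.26 = −80.71302; K_2 = 17.838769 − 3.327×(1.064 + 7.703) = −11.32904.
Balance: K_1 + 24.26×ρ = K_2, so ρ = (K_2 − K_1)/24.26 = 69.384/24.26 = 2.86 g/cm³.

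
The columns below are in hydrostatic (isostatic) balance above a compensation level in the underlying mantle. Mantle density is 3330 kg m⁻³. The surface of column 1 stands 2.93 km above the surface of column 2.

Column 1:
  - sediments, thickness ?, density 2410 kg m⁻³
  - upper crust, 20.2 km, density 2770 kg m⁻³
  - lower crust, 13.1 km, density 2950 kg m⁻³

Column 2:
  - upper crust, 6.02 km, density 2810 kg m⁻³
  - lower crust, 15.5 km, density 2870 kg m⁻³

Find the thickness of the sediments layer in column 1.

4.05 km

Take the compensation level at the base of the deeper column (depth z_c below the surface of column 1) and equate Σ ρ_i t_i down to z_c; mantle fills any gap and the z_c terms cancel.
Column 1: x×2410 + 20.2×2770 + 13.1×2950 + (z_c − 33.3 − x)×3330
Column 2: 2.93×0 + 6.02×2810 + 15.5×2870 + (z_c − 2.93 − 21.52)×3330
The z_c×3330 term appears on both sides and cancels. Collect the known terms of each column as K = Σ(ρt)_known − 3330 × (depth of known layers): K_1 = 94599 − 3330×33.3 = −16290; K_2 = 61401.2 − 3330×(2.93 + 21.52) = −20017.3.
Balance: K_1 − x×(3330 − 2410) = K_2, so x = (K_1 − K_2)/(3330 − 2410) = 3727.3/920 = 4.05 km.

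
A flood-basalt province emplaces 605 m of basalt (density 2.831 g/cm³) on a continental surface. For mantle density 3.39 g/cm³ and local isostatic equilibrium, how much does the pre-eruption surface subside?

505 m

Subaerial loading: s = t ρ_load / ρ_m.
s = 605 m × 2.831/3.39 = 505 m.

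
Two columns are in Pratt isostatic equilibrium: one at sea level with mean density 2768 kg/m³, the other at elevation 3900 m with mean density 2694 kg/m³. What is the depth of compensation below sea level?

142000 m

ρ_ref D = ρ (D + h) → D (ρ_ref − ρ) = ρ h.
D = ρ h/(ρ_ref − ρ) = 2694 × 3900 m/(2768 − 2694) = 142000 m.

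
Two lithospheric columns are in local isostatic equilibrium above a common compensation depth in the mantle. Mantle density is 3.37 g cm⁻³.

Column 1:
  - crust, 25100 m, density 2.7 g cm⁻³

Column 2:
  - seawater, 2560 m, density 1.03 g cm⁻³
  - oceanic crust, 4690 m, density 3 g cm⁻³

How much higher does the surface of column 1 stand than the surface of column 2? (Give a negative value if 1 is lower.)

2700 m

For any compensation level in the mantle, the mantle terms cancel and isostasy reduces to e = (Σt_1 − Σt_2) − (Σ(ρt)_1 − Σ(ρt)_2) / ρ_m.
Σt_1 = 25100 m; Σt_2 = 7250 m; Σ(ρt)_1 = 67770; Σ(ρt)_2 = 16706.8 (in m·g cm⁻³).
e = (25100 − 7250) − (67770 − 16706.8) / 3.37 = 2700 m.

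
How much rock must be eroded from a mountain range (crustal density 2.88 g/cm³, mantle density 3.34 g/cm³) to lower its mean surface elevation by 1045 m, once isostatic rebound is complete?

7590 m

Net drop Δ = e − u = e − e ρ_c/ρ_m = e (ρ_m − ρ_c)/ρ_m.
e = Δ ρ_m/(ρ_m − ρ_c) = 1045 m × 3.34/0.46 = 7590 m.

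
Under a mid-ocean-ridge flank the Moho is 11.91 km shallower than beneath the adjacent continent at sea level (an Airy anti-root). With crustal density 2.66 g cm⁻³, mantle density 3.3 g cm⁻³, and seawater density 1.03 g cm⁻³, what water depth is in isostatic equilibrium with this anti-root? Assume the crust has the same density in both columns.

Replacing a thickness d of crust by seawater at the top must be balanced by replacing crust with mantle at the base: d (ρ_c − ρ_w) = a (ρ_m − ρ_c).
d = a (ρ_m − ρ_c)/(ρ_c − ρ_w) = 11.91 km × 0.64/1.63 = 4.68 km.

4.68 km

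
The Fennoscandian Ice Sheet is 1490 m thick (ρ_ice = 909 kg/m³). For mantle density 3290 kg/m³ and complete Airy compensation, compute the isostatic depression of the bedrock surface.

412 m

For local isostatic compensation: the ice load ρ_ice t is balanced by mantle displaced below, ρ_m s.
s = t ρ_ice / ρ_m = 1490 m × 909/3290 = 412 m.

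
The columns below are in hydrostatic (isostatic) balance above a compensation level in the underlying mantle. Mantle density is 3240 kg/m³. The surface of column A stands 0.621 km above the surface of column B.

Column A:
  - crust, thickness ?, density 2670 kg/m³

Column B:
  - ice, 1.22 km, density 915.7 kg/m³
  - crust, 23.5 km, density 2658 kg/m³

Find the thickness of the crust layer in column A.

Take the compensation level at the base of the deeper column (depth z_c below the surface of column A) and equate Σ ρ_i t_i down to z_c; mantle fills any gap and the z_c terms cancel.
Column A: x×2670 + (z_c − 0 − x)×3240
Column B: 0.621×0 + 1.22×915.7 + 23.5×2658 + (z_c − 0.621 − 24.72)×3240
The z_c×3240 term appears on both sides and cancels. Collect the known terms of each column as K = Σ(ρt)_known − 3240 × (depth of known layers): K_A = 0 − 3240×0 = 0; K_B = 63580.154 − 3240×(0.621 + 24.72) = −18524.686.
Balance: K_A − x×(3240 − 2670) = K_B, so x = (K_A − K_B)/(3240 − 2670) = 18524.7/570 = 32.5 km.

32.5 km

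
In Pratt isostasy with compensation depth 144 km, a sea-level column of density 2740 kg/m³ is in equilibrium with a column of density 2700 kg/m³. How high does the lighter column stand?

ρ_ref D = ρ (D + h) → h = D (ρ_ref − ρ)/ρ.
h = 144 km × (2740 − 2700)/2700 = 2.13 km.

2.13 km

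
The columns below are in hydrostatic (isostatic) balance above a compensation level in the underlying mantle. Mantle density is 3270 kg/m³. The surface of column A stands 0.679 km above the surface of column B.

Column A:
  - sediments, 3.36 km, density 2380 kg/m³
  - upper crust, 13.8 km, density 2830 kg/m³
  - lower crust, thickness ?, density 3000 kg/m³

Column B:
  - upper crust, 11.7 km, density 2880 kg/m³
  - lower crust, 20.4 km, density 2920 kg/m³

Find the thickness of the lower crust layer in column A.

Take the compensation level at the base of the deeper column (depth z_c below the surface of column A) and equate Σ ρ_i t_i down to z_c; mantle fills any gap and the z_c terms cancel.
Column A: 3.36×2380 + 13.8×2830 + x×3000 + (z_c − 17.16 − x)×3270
Column B: 0.679×0 + 11.7×2880 + 20.4×2920 + (z_c − 0.679 − 32.1)×3270
The z_c×3270 term appears on both sides and cancels. Collect the known terms of each column as K = Σ(ρt)_known − 3270 × (depth of known layers): K_A = 47050.8 − 3270×17.16 = −9062.4; K_B = 93264 − 3270×(0.679 + 32.1) = −13923.33.
Balance: K_A − x×(3270 − 3000) = K_B, so x = (K_A − K_B)/(3270 − 3000) = 4860.93/270 = 18 km.

18 km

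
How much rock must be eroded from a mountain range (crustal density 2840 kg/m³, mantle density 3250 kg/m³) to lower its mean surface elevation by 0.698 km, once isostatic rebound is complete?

Net drop Δ = e − u = e − e ρ_c/ρ_m = e (ρ_m − ρ_c)/ρ_m.
e = Δ ρ_m/(ρ_m − ρ_c) = 0.698 km × 3250/410 = 5.53 km.

5.53 km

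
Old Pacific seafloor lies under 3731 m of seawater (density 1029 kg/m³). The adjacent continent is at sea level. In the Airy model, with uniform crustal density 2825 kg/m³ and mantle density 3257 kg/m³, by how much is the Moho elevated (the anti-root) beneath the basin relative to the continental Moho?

Equating mass per unit area of the two columns: replacing crust with seawater at the top is compensated by replacing crust with mantle at the base: d (ρ_c − ρ_w) = a (ρ_m − ρ_c).
a = d (ρ_c − ρ_w)/(ρ_m − ρ_c) = 3731 m × 1796/432 = 15500 m.

15500 m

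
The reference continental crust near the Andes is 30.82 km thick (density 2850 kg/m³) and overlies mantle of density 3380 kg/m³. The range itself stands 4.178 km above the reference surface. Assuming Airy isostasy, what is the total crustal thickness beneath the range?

57.5 km

Root depth r = h ρ_c / (ρ_m − ρ_c) = 4.178 km × 2850 / 530 = 22.47 km.
Total thickness = T + h + r = 30.82 km + 4.178 km + 22.47 km = 57.5 km.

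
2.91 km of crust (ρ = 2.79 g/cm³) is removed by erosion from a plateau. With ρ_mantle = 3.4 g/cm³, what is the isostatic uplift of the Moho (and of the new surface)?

2.39 km

Unloading: uplift u = e ρ_c/ρ_m = 2.91 km × 2.79/3.4 = 2.39 km.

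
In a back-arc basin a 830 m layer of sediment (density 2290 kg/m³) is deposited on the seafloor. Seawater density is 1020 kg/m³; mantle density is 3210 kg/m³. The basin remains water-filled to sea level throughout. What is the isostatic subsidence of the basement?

481 m

Submarine loading: the sediment displaces seawater, and the subsidence is in turn flooded, so s (ρ_m − ρ_w) = t (ρ_sed − ρ_w).
s = 830 m × (2290 − 1020) / (3210 − 1020) = 481 m.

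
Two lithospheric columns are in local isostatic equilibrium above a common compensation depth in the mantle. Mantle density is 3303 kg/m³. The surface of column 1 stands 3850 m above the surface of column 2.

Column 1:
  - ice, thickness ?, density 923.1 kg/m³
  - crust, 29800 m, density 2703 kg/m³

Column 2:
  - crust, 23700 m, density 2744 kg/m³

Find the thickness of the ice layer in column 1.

3400 m

Take the compensation level at the base of the deeper column (depth z_c below the surface of column 1) and equate Σ ρ_i t_i down to z_c; mantle fills any gap and the z_c terms cancel.
Column 1: x×923.1 + 29800×2703 + (z_c − 29800 − x)×3303
Column 2: 3850×0 + 23700×2744 + (z_c − 3850 − 23700)×3303
The z_c×3303 term appears on both sides and cancels. Collect the known terms of each column as K = Σ(ρt)_known − 3303 × (depth of known layers): K_1 = 80549400 − 3303×29800 = −17880000; K_2 = 65032800 − 3303×(3850 + 23700) = −25964850.
Balance: K_1 − x×(3303 − 923.1) = K_2, so x = (K_1 − K_2)/(3303 − 923.1) = 8084850/2379.9 = 3400 m.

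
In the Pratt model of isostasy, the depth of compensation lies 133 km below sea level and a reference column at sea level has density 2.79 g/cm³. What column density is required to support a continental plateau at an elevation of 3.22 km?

2.72 g/cm³

Pratt balance: ρ_ref D = ρ (D + h).
ρ = ρ_ref D/(D + h) = 2.79 × 133 km/(133 km + 3.22 km) = 2.72 g/cm³.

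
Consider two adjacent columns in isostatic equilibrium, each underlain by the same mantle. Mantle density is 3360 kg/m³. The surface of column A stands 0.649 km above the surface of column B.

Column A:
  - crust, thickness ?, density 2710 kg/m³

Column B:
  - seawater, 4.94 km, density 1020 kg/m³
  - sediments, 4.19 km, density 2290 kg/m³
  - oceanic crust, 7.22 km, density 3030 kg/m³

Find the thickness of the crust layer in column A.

Take the compensation level at the base of the deeper column (depth z_c below the surface of column A) and equate Σ ρ_i t_i down to z_c; mantle fills any gap and the z_c terms cancel.
Column A: x×2710 + (z_c − 0 − x)×3360
Column B: 0.649×0 + 4.94×1020 + 4.19×2290 + 7.22×3030 + (z_c − 0.649 − 16.35)×3360
The z_c×3360 term appears on both sides and cancels. Collect the known terms of each column as K = Σ(ρt)_known − 3360 × (depth of known layers): K_A = 0 − 3360×0 = 0; K_B = 36510.5 − 3360×(0.649 + 16.35) = −20606.14.
Balance: K_A − x×(3360 − 2710) = K_B, so x = (K_A − K_B)/(3360 − 2710) = 20606.1/650 = 31.7 km.

31.7 km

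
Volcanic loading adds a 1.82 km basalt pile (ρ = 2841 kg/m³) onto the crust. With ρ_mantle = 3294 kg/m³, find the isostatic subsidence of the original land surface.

1.57 km

Subaerial loading: s = t ρ_load / ρ_m.
s = 1.82 km × 2841/3294 = 1.57 km.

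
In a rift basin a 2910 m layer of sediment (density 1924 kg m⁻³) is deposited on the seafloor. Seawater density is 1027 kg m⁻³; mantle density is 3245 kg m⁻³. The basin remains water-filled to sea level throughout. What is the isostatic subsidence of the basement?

Submarine loading: the sediment displaces seawater, and the subsidence is in turn flooded, so s (ρ_m − ρ_w) = t (ρ_sed − ρ_w).
s = 2910 m × (1924 − 1027) / (3245 − 1027) = 1180 m.

1180 m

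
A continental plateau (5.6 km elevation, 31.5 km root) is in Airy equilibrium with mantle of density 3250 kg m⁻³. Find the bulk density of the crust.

2760 kg m⁻³

ρ_c h = (ρ_m − ρ_c) r → ρ_c (h + r) = ρ_m r → ρ_c = ρ_m r / (h + r).
ρ_c = 3250 × 31.5 km / (5.6 km + 31.5 km) = 2760 kg m⁻³.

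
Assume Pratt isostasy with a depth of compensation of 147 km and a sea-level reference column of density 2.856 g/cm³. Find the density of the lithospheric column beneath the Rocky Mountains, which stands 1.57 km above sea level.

2.83 g/cm³

Pratt balance: ρ_ref D = ρ (D + h).
ρ = ρ_ref D/(D + h) = 2.856 × 147 km/(147 km + 1.57 km) = 2.83 g/cm³.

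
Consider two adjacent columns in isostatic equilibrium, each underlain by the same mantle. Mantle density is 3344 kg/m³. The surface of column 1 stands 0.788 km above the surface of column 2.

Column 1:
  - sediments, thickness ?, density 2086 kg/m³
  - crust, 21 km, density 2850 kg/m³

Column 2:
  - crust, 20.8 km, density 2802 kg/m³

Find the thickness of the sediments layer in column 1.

2.81 km

Take the compensation level at the base of the deeper column (depth z_c below the surface of column 1) and equate Σ ρ_i t_i down to z_c; mantle fills any gap and the z_c terms cancel.
Column 1: x×2086 + 21×2850 + (z_c − 21 − x)×3344
Column 2: 0.788×0 + 20.8×2802 + (z_c − 0.788 − 20.8)×3344
The z_c×3344 term appears on both sides and cancels. Collect the known terms of each column as K = Σ(ρt)_known − 3344 × (depth of known layers): K_1 = 59850 − 3344×21 = −10374; K_2 = 58281.6 − 3344×(0.788 + 20.8) = −13908.672.
Balance: K_1 − x×(3344 − 2086) = K_2, so x = (K_1 − K_2)/(3344 − 2086) = 3534.67/1258 = 2.81 km.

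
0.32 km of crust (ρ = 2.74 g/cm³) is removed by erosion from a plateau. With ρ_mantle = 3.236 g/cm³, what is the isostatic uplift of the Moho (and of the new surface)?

Unloading: uplift u = e ρ_c/ρ_m = 0.32 km × 2.74/3.236 = 0.271 km.

0.271 km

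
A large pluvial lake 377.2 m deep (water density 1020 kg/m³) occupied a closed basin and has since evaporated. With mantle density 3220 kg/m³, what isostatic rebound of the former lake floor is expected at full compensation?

119 m

u = d ρ_w/ρ_m = 377.2 m × 1020/3220 = 119 m.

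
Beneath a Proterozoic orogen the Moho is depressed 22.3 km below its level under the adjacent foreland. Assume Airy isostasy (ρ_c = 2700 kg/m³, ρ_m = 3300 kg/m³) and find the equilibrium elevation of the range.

Isostatic balance requires: ρ_c h = (ρ_m − ρ_c) r.
h = r (ρ_m − ρ_c) / ρ_c = 22.3 km × (3300 − 2700) / 2700 = 4.96 km.

4.96 km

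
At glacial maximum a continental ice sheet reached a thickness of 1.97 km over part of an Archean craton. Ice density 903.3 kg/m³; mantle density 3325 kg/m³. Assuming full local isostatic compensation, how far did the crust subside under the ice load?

0.535 km

Equating mass per unit area of the two columns: the ice load ρ_ice t is balanced by mantle displaced below, ρ_m s.
s = t ρ_ice / ρ_m = 1.97 km × 903.3/3325 = 0.535 km.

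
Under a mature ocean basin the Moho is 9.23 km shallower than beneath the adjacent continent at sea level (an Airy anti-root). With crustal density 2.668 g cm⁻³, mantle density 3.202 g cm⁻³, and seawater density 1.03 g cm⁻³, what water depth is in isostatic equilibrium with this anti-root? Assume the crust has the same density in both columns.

Replacing a thickness d of crust by seawater at the top must be balanced by replacing crust with mantle at the base: d (ρ_c − ρ_w) = a (ρ_m − ρ_c).
d = a (ρ_m − ρ_c)/(ρ_c − ρ_w) = 9.23 km × 0.534/1.638 = 3.01 km.

3.01 km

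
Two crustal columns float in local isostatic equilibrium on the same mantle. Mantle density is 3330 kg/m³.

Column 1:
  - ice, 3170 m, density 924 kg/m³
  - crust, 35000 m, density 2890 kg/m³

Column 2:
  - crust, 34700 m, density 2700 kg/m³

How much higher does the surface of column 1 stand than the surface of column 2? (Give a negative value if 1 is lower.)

350 m

For any compensation level in the mantle, the mantle terms cancel and isostasy reduces to e = (Σt_1 − Σt_2) − (Σ(ρt)_1 − Σ(ρt)_2) / ρ_m.
Σt_1 = 38170 m; Σt_2 = 34700 m; Σ(ρt)_1 = 104079080; Σ(ρt)_2 = 93690000 (in m·kg/m³).
e = (38170 − 34700) − (104079080 − 93690000) / 3330 = 350 m.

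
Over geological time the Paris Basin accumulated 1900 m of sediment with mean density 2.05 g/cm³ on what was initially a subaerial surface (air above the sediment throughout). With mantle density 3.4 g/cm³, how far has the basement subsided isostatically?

1150 m

Subaerial load: s = t ρ_sed / ρ_m = 1900 m × 2.05/3.4 = 1150 m.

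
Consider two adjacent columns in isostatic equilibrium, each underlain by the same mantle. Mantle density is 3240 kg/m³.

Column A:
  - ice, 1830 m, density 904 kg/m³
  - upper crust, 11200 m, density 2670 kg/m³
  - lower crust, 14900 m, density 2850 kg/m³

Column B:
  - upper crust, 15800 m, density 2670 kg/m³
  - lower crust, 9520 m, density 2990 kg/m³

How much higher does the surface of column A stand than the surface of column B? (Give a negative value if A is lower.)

1570 m

For any compensation level in the mantle, the mantle terms cancel and isostasy reduces to e = (Σt_A − Σt_B) − (Σ(ρt)_A − Σ(ρt)_B) / ρ_m.
Σt_A = 27930 m; Σt_B = 25320 m; Σ(ρt)_A = 74023320; Σ(ρt)_B = 70650800 (in m·kg/m³).
e = (27930 − 25320) − (74023320 − 70650800) / 3240 = 1570 m.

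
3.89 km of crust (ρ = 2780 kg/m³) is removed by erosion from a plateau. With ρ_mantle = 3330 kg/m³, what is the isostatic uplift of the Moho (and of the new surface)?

3.25 km

Unloading: uplift u = e ρ_c/ρ_m = 3.89 km × 2780/3330 = 3.25 km.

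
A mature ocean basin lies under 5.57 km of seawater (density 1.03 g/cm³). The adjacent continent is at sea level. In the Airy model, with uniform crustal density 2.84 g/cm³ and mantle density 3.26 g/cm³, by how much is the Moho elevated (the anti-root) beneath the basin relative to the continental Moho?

By Archimedes' principle applied to the lithosphere: replacing crust with seawater at the top is compensated by replacing crust with mantle at the base: d (ρ_c − ρ_w) = a (ρ_m − ρ_c).
a = d (ρ_c − ρ_w)/(ρ_m − ρ_c) = 5.57 km × 1.81/0.42 = 24 km.

24 km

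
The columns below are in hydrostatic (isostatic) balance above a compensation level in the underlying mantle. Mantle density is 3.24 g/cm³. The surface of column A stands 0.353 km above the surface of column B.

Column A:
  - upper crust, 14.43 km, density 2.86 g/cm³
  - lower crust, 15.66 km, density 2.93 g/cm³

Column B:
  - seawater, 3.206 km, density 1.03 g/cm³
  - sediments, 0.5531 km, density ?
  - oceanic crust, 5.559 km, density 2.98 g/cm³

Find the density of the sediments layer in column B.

2.04 g/cm³

Take the compensation level at the base of the deeper column (depth z_c below the surface of column A) and equate Σ ρ_i t_i down to z_c; mantle fills any gap and the z_c terms cancel.
Column A: 14.43×2.86 + 15.66×2.93 + (z_c − 30.09)×3.24
Column B: 0.353×0 + 3.206×1.03 + 0.5531×ρ + 5.559×2.98 + (z_c − 0.353 − 9.3181)×3.24
The z_c×3.24 term appears on both sides and cancels. Collect the known terms of each column as K = Σ(ρt)_known − 3.24 × (depth of known layers): K_A = 87.1536 − 3.24×30.09 = −10.338; K_B = 19.868 − 3.24×(0.353 + 9.3181) = −11.466364.
Balance: K_A = K_B + 0.5531×ρ, so ρ = (K_A − K_B)/0.5531 = 1.12836/0.5531 = 2.04 g/cm³.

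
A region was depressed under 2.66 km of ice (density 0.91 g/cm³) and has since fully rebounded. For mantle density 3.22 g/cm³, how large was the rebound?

0.752 km

Removing the load lets mantle flow back in; uplift u satisfies ρ_ice t = ρ_m u.
u = t ρ_ice/ρ_m = 2.66 km × 0.91/3.22 = 0.752 km.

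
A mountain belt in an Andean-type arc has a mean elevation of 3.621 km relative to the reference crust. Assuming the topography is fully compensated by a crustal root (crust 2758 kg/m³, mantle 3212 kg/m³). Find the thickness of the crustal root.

Balancing pressure at the compensation depth: the weight of the topography is balanced by the buoyancy of the root, ρ_c h = (ρ_m − ρ_c) r.
r = h · ρ_c / (ρ_m − ρ_c) = 3.621 km × 2758 / (3212 − 2758) = 22 km.

22 km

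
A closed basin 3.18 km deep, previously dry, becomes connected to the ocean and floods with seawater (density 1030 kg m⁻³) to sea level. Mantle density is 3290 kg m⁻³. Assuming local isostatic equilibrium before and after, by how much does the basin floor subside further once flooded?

1.45 km

After flooding the water column is d + s deep. Its weight must equal the weight of mantle displaced by the extra subsidence s: (d + s) ρ_w = s ρ_m.
s = d ρ_w / (ρ_m − ρ_w) = 3.18 km × 1030/(3290 − 1030) = 1.45 km.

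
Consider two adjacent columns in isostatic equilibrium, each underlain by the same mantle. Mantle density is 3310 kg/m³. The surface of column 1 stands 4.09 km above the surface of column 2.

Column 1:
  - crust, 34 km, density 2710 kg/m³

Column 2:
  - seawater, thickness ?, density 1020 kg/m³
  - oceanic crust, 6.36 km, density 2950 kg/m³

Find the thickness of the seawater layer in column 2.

Take the compensation level at the base of the deeper column (depth z_c below the surface of column 1) and equate Σ ρ_i t_i down to z_c; mantle fills any gap and the z_c terms cancel.
Column 1: 34×2710 + (z_c − 34)×3310
Column 2: 4.09×0 + x×1020 + 6.36×2950 + (z_c − 4.09 − 6.36 − x)×3310
The z_c×3310 term appears on both sides and cancels. Collect the known terms of each column as K = Σ(ρt)_known − 3310 × (depth of known layers): K_1 = 92140 − 3310×34 = −20400; K_2 = 18762 − 3310×(4.09 + 6.36) = −15827.5.
Balance: K_1 = K_2 − x×(3310 − 1020), so x = (K_2 − K_1)/(3310 − 1020) = 4572.5/2290 = 2 km.

2 km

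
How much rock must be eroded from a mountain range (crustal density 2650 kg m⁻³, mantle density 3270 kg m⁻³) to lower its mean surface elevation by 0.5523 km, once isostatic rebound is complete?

2.91 km

Net drop Δ = e − u = e − e ρ_c/ρ_m = e (ρ_m − ρ_c)/ρ_m.
e = Δ ρ_m/(ρ_m − ρ_c) = 0.5523 km × 3270/620 = 2.91 km.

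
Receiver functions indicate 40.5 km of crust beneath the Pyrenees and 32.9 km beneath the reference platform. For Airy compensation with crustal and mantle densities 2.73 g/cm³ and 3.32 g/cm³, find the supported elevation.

1.35 km

Excess crust Δ = 40.5 km − 32.9 km = 7.6 km, split between elevation h and root r with h + r = Δ.
Airy balance ρ_c h = (ρ_m − ρ_c) r gives r = h ρ_c/(ρ_m − ρ_c), so h (1 + ρ_c/(ρ_m − ρ_c)) = Δ, i.e. h = Δ (ρ_m − ρ_c)/ρ_m.
h = 7.6 km × 0.59/3.32 = 1.35 km.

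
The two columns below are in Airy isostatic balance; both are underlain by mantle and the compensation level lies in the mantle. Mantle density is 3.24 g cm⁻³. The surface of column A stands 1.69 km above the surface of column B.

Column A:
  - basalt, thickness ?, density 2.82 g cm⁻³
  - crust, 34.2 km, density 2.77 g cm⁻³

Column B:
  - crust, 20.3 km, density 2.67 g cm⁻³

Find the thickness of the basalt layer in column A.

2.32 km

Take the compensation level at the base of the deeper column (depth z_c below the surface of column A) and equate Σ ρ_i t_i down to z_c; mantle fills any gap and the z_c terms cancel.
Column A: x×2.82 + 34.2×2.77 + (z_c − 34.2 − x)×3.24
Column B: 1.69×0 + 20.3×2.67 + (z_c − 1.69 − 20.3)×3.24
The z_c×3.24 term appears on both sides and cancels. Collect the known terms of each column as K = Σ(ρt)_known − 3.24 × (depth of known layers): K_A = 94.734 − 3.24×34.2 = −16.074; K_B = 54.201 − 3.24×(1.69 + 20.3) = −17.0466.
Balance: K_A − x×(3.24 − 2.82) = K_B, so x = (K_A − K_B)/(3.24 − 2.82) = 0.9726/0.42 = 2.32 km.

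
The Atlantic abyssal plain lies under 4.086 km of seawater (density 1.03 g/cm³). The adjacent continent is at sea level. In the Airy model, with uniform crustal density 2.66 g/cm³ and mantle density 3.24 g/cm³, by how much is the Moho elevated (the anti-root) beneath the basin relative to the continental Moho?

11.5 km

By Archimedes' principle applied to the lithosphere: replacing crust with seawater at the top is compensated by replacing crust with mantle at the base: d (ρ_c − ρ_w) = a (ρ_m − ρ_c).
a = d (ρ_c − ρ_w)/(ρ_m − ρ_c) = 4.086 km × 1.63/0.58 = 11.5 km.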